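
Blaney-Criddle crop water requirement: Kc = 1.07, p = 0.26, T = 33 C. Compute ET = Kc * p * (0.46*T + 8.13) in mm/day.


ET = Kc * p * (0.46*T + 8.13)
ET = 1.07 * 0.26 * (0.46*33 + 8.13)
ET = 1.07 * 0.26 * 23.3100

6.4848 mm/day


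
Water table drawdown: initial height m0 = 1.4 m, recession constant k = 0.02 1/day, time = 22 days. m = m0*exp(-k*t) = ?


m = m0 * exp(-k*t)
m = 1.4 * exp(-0.02 * 22)
m = 1.4 * exp(-0.4400)

0.9017 m


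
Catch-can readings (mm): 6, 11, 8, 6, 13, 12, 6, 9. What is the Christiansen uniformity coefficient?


mean = 8.875000 mm
MAD = 2.375000 mm
CU = (1 - 2.375000/8.875000)*100

73.2394 %


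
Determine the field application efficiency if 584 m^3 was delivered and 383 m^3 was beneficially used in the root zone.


Ea = V_root / V_field * 100 = 383 / 584 * 100 = 65.5822%

65.5822 %


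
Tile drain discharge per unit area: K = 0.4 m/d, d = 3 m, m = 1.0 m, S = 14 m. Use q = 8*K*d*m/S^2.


q = 8*K*d*m/S^2
q = 8*0.4*3*1.0/14^2
q = 9.6000 / 196

0.0490 m/d


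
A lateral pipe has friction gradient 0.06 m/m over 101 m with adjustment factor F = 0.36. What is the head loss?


hf = J * L * F = 0.06 * 101 * 0.36 = 2.1816 m

2.1816 m


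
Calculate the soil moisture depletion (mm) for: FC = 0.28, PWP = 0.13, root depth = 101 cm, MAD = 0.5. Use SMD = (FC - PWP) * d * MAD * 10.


SMD = (FC - PWP) * d * MAD * 10
SMD = (0.28 - 0.13) * 101 * 0.5 * 10
SMD = 0.1500 * 101 * 0.5 * 10

75.7500 mm


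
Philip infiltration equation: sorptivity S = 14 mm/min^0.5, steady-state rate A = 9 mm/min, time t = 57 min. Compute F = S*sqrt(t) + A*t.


F = S*sqrt(t) + A*t
F = 14*sqrt(57) + 9*57
F = 14*7.549834 + 513

618.6977 mm


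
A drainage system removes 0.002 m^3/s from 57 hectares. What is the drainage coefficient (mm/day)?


DC = Q * 86400 / (A * 10000) * 1000
DC = 0.002 * 86400 / (57 * 10000) * 1000
DC = 172800.0000 / 570000

0.3032 mm/day


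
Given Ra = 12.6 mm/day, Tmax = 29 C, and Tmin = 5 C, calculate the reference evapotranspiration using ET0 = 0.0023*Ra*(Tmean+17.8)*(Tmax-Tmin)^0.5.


Tmean = (Tmax + Tmin)/2 = (29 + 5)/2 = 17.0
ET0 = 0.0023 * 12.6 * (17.0 + 17.8) * sqrt(29 - 5)
ET0 = 0.0023 * 12.6 * 34.8 * 4.898979

4.9406 mm/day


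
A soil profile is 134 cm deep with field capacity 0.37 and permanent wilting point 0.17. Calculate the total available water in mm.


AWC = (FC - PWP) * d * 10
AWC = (0.37 - 0.17) * 134 * 10
AWC = 0.2000 * 134 * 10

268.0000 mm


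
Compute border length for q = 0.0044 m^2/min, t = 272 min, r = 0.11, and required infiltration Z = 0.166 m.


L = q*t/((1+r)*Z)
L = 0.0044*272/((1+0.11)*0.166)
L = 1.1968/0.18426

6.4952 m


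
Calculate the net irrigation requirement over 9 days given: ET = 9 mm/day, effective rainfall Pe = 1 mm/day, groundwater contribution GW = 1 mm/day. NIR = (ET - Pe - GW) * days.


Daily deficit = ET - Pe - GW = 9 - 1 - 1 = 7 mm/day
NIR = 7 * 9 = 63 mm

63.0000 mm


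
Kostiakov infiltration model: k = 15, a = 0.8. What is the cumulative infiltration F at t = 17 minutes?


F = k * t^a = 15 * 17^0.8
F = 15 * 9.646264

144.6940 mm


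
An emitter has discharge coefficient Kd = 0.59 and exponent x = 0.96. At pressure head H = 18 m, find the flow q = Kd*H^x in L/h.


q = Kd * H^x = 0.59 * 18^0.96 = 0.59 * 16.034728

9.4605 L/h


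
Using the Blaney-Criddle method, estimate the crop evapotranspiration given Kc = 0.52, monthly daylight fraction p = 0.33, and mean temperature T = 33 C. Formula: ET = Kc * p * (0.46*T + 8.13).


ET = Kc * p * (0.46*T + 8.13)
ET = 0.52 * 0.33 * (0.46*33 + 8.13)
ET = 0.52 * 0.33 * 23.3100

4.0000 mm/day


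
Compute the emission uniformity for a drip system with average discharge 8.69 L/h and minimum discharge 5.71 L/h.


EU = (q_min/q_avg)*100 = (5.71/8.69)*100 = 65.7077%

65.7077 %


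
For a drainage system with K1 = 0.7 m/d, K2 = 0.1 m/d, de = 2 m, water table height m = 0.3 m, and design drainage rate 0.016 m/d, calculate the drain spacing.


S^2 = 8*K2*de*m/q + 4*K1*m^2/q
S^2 = 8*0.1*2*0.3/0.016 + 4*0.7*0.3^2/0.016
S = sqrt(45.7500)

6.7639 m


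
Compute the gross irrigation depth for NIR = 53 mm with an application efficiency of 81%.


Ea = 81% = 0.81
GID = NIR / Ea = 53 / 0.81 = 65.4321 mm

65.4321 mm


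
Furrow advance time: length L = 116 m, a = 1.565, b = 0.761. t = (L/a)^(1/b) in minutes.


t = (L/a)^(1/b)
t = (116/1.565)^(1/0.761)
t = 74.121406^(1/0.761)

286.5623 min


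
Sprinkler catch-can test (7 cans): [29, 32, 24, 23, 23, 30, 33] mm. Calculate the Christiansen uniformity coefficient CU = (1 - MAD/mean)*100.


mean = 27.714286 mm
MAD = 3.755102 mm
CU = (1 - 3.755102/27.714286)*100

86.4507 %


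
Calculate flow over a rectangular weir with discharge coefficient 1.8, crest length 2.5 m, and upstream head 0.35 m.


Q = C * L * H^(3/2) = 1.8 * 2.5 * 0.35^1.5 = 1.8 * 2.5 * 0.207063

0.9318 m^3/s


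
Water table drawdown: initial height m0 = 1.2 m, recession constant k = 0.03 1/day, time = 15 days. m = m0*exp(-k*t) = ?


m = m0 * exp(-k*t)
m = 1.2 * exp(-0.03 * 15)
m = 1.2 * exp(-0.4500)

0.7652 m


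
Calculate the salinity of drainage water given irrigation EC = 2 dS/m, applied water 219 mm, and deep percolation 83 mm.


EC_dw = EC_iw * D_iw / D_dw
EC_dw = 2 * 219 / 83
EC_dw = 438 / 83

5.2771 dS/m


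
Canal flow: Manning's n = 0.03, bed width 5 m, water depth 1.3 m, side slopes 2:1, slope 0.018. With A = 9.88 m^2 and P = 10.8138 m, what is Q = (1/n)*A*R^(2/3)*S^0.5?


R = A/P = 9.88/10.8138 = 0.913647
Q = (1/0.03) * 9.88 * 0.913647^(2/3) * 0.018^0.5

41.6030 m^3/s


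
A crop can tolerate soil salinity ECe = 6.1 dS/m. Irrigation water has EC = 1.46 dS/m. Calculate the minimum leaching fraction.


LR = ECiw / (5*ECe - ECiw)
LR = 1.46 / (5*6.1 - 1.46)
LR = 1.46 / 29.0400

0.0503


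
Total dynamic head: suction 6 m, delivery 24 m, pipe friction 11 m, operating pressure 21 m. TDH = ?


TDH = Hs + Hd + hf + Hp = 6 + 24 + 11 + 21 = 62

62 m


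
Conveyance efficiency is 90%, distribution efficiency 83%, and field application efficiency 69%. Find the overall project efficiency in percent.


Ec = 0.9, Eb = 0.83, Ea = 0.69
E = 0.9 * 0.83 * 0.69 * 100 = 51.5430%

51.5430 %


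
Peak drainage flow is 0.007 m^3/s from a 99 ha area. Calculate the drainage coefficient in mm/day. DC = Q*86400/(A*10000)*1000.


DC = Q * 86400 / (A * 10000) * 1000
DC = 0.007 * 86400 / (99 * 10000) * 1000
DC = 604800.0000 / 990000

0.6109 mm/day


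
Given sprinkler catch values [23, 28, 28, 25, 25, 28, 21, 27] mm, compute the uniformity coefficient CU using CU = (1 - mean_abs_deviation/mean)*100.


mean = 25.625000 mm
MAD = 2.125000 mm
CU = (1 - 2.125000/25.625000)*100

91.7073 %


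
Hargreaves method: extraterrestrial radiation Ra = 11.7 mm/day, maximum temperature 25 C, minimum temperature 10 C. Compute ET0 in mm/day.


Tmean = (Tmax + Tmin)/2 = (25 + 10)/2 = 17.5
ET0 = 0.0023 * 11.7 * (17.5 + 17.8) * sqrt(25 - 10)
ET0 = 0.0023 * 11.7 * 35.3 * 3.872983

3.6790 mm/day


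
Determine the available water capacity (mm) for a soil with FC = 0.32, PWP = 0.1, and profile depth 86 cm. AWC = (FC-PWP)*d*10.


AWC = (FC - PWP) * d * 10
AWC = (0.32 - 0.1) * 86 * 10
AWC = 0.2200 * 86 * 10

189.2000 mm


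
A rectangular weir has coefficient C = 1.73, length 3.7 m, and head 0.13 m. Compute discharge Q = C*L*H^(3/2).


Q = C * L * H^(3/2) = 1.73 * 3.7 * 0.13^1.5 = 1.73 * 3.7 * 0.046872

0.3000 m^3/s


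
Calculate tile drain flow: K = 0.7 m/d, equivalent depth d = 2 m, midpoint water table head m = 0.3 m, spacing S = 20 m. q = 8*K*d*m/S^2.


q = 8*K*d*m/S^2
q = 8*0.7*2*0.3/20^2
q = 3.3600 / 400

0.0084 m/d


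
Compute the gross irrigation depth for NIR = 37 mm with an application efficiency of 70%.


Ea = 70% = 0.7
GID = NIR / Ea = 37 / 0.7 = 52.8571 mm

52.8571 mm


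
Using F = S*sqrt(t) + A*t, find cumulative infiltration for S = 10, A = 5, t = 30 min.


F = S*sqrt(t) + A*t
F = 10*sqrt(30) + 5*30
F = 10*5.477226 + 150

204.7723 mm


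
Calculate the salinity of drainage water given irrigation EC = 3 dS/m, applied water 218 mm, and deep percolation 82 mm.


EC_dw = EC_iw * D_iw / D_dw
EC_dw = 3 * 218 / 82
EC_dw = 654 / 82

7.9756 dS/m


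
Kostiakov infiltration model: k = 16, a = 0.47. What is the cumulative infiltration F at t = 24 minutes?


F = k * t^a = 16 * 24^0.47
F = 16 * 4.453478

71.2556 mm


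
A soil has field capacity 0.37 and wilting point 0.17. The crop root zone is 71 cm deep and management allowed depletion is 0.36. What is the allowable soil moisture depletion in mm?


SMD = (FC - PWP) * d * MAD * 10
SMD = (0.37 - 0.17) * 71 * 0.36 * 10
SMD = 0.2000 * 71 * 0.36 * 10

51.1200 mm


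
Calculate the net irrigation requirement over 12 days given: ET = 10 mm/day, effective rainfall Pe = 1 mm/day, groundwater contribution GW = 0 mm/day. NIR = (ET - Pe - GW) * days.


Daily deficit = ET - Pe - GW = 10 - 1 - 0 = 9 mm/day
NIR = 9 * 12 = 108 mm

108.0000 mm


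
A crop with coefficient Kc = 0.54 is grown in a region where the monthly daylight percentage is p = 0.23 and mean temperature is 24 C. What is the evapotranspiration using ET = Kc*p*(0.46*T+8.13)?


ET = Kc * p * (0.46*T + 8.13)
ET = 0.54 * 0.23 * (0.46*24 + 8.13)
ET = 0.54 * 0.23 * 19.1700

2.3809 mm/day


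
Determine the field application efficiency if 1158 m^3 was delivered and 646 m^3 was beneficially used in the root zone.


Ea = V_root / V_field * 100 = 646 / 1158 * 100 = 55.7858%

55.7858 %


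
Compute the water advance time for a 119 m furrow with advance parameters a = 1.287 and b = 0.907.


t = (L/a)^(1/b)
t = (119/1.287)^(1/0.907)
t = 92.463092^(1/0.907)

147.0790 min


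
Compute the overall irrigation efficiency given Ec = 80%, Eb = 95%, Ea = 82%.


Ec = 0.8, Eb = 0.95, Ea = 0.82
E = 0.8 * 0.95 * 0.82 * 100 = 62.3200%

62.3200 %


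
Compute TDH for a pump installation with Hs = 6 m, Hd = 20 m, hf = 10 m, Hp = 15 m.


TDH = Hs + Hd + hf + Hp = 6 + 20 + 10 + 15 = 51

51 m


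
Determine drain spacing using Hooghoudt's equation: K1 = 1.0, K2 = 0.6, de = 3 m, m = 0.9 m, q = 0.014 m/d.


S^2 = 8*K2*de*m/q + 4*K1*m^2/q
S^2 = 8*0.6*3*0.9/0.014 + 4*1.0*0.9^2/0.014
S = sqrt(1157.1429)

34.0168 m


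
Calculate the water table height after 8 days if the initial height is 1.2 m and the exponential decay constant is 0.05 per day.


m = m0 * exp(-k*t)
m = 1.2 * exp(-0.05 * 8)
m = 1.2 * exp(-0.4000)

0.8044 m


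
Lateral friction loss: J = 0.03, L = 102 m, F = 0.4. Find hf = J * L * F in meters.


hf = J * L * F = 0.03 * 102 * 0.4 = 1.2240 m

1.2240 m


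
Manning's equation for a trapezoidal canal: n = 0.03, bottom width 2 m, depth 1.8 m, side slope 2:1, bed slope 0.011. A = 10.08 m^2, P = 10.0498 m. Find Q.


R = A/P = 10.08/10.0498 = 1.003005
Q = (1/0.03) * 10.08 * 1.003005^(2/3) * 0.011^0.5

35.3105 m^3/s


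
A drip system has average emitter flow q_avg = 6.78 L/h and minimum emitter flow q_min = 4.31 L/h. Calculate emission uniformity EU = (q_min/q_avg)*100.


EU = (q_min/q_avg)*100 = (4.31/6.78)*100 = 63.5693%

63.5693 %


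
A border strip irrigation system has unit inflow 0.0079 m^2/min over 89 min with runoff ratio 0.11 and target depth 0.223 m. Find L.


L = q*t/((1+r)*Z)
L = 0.0079*89/((1+0.11)*0.223)
L = 0.7031/0.24753

2.8405 m


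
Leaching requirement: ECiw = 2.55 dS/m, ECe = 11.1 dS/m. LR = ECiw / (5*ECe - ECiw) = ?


LR = ECiw / (5*ECe - ECiw)
LR = 2.55 / (5*11.1 - 2.55)
LR = 2.55 / 52.9500

0.0482


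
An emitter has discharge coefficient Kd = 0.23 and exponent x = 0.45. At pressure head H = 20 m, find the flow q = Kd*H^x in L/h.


q = Kd * H^x = 0.23 * 20^0.45 = 0.23 * 3.850025

0.8855 L/h


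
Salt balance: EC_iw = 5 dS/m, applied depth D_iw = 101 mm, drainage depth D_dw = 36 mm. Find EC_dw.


EC_dw = EC_iw * D_iw / D_dw
EC_dw = 5 * 101 / 36
EC_dw = 505 / 36

14.0278 dS/m


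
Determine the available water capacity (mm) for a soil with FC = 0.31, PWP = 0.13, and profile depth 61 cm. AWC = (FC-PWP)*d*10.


AWC = (FC - PWP) * d * 10
AWC = (0.31 - 0.13) * 61 * 10
AWC = 0.1800 * 61 * 10

109.8000 mm


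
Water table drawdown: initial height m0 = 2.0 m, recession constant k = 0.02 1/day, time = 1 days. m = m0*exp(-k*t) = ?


m = m0 * exp(-k*t)
m = 2.0 * exp(-0.02 * 1)
m = 2.0 * exp(-0.0200)

1.9604 m


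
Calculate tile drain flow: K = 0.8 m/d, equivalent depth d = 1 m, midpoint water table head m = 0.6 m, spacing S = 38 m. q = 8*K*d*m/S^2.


q = 8*K*d*m/S^2
q = 8*0.8*1*0.6/38^2
q = 3.8400 / 1444

0.0027 m/d


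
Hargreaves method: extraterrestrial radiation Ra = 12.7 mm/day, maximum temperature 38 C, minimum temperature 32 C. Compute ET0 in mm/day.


Tmean = (Tmax + Tmin)/2 = (38 + 32)/2 = 35.0
ET0 = 0.0023 * 12.7 * (35.0 + 17.8) * sqrt(38 - 32)
ET0 = 0.0023 * 12.7 * 52.8 * 2.449490

3.7778 mm/day


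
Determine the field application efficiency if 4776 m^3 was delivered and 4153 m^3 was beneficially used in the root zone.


Ea = V_root / V_field * 100 = 4153 / 4776 * 100 = 86.9556%

86.9556 %


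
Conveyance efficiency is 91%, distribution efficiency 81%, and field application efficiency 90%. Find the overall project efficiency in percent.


Ec = 0.91, Eb = 0.81, Ea = 0.9
E = 0.91 * 0.81 * 0.9 * 100 = 66.3390%

66.3390 %


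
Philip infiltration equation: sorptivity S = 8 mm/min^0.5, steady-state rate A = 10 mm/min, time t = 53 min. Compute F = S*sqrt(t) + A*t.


F = S*sqrt(t) + A*t
F = 8*sqrt(53) + 10*53
F = 8*7.280110 + 530

588.2409 mm


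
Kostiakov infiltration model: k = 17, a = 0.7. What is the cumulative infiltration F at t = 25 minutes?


F = k * t^a = 17 * 25^0.7
F = 17 * 9.518270

161.8106 mm


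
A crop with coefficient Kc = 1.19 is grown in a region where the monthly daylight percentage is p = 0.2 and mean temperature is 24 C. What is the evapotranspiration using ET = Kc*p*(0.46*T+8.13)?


ET = Kc * p * (0.46*T + 8.13)
ET = 1.19 * 0.2 * (0.46*24 + 8.13)
ET = 1.19 * 0.2 * 19.1700

4.5625 mm/day


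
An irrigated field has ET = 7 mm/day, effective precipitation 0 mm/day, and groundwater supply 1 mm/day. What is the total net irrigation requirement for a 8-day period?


Daily deficit = ET - Pe - GW = 7 - 0 - 1 = 6 mm/day
NIR = 6 * 8 = 48 mm

48.0000 mm


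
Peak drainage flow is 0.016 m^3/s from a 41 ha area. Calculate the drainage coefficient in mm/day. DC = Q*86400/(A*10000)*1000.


DC = Q * 86400 / (A * 10000) * 1000
DC = 0.016 * 86400 / (41 * 10000) * 1000
DC = 1382400.0000 / 410000

3.3717 mm/day


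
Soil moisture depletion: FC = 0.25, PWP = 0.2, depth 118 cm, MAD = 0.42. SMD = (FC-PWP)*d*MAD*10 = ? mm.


SMD = (FC - PWP) * d * MAD * 10
SMD = (0.25 - 0.2) * 118 * 0.42 * 10
SMD = 0.0500 * 118 * 0.42 * 10

24.7800 mm


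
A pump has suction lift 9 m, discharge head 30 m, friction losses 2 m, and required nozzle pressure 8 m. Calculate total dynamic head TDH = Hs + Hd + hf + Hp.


TDH = Hs + Hd + hf + Hp = 9 + 30 + 2 + 8 = 49

49 m


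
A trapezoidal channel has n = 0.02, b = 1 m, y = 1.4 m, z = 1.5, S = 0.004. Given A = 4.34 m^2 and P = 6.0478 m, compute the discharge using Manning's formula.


R = A/P = 4.34/6.0478 = 0.717616
Q = (1/0.02) * 4.34 * 0.717616^(2/3) * 0.004^0.5

11.0006 m^3/s


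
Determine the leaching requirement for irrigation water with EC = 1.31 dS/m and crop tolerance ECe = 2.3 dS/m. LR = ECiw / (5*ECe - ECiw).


LR = ECiw / (5*ECe - ECiw)
LR = 1.31 / (5*2.3 - 1.31)
LR = 1.31 / 10.1900

0.1286


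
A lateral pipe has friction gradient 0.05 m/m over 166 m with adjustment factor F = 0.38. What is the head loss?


hf = J * L * F = 0.05 * 166 * 0.38 = 3.1540 m

3.1540 m


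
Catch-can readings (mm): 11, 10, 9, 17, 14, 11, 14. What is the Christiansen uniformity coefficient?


mean = 12.285714 mm
MAD = 2.326531 mm
CU = (1 - 2.326531/12.285714)*100

81.0631 %


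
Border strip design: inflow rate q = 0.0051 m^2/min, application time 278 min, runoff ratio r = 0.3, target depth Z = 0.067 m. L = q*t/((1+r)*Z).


L = q*t/((1+r)*Z)
L = 0.0051*278/((1+0.3)*0.067)
L = 1.4178/0.0871

16.2778 m


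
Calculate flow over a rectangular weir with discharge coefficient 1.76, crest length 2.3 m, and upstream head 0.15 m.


Q = C * L * H^(3/2) = 1.76 * 2.3 * 0.15^1.5 = 1.76 * 2.3 * 0.058095

0.2352 m^3/s


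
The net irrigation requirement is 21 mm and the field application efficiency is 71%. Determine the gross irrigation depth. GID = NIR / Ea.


Ea = 71% = 0.71
GID = NIR / Ea = 21 / 0.71 = 29.5775 mm

29.5775 mm


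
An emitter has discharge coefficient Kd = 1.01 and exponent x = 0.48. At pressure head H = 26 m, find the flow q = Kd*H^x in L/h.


q = Kd * H^x = 1.01 * 26^0.48 = 1.01 * 4.777352

4.8251 L/h


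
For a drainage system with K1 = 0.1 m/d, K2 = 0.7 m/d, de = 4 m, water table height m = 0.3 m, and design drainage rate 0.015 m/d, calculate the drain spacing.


S^2 = 8*K2*de*m/q + 4*K1*m^2/q
S^2 = 8*0.7*4*0.3/0.015 + 4*0.1*0.3^2/0.015
S = sqrt(450.4000)

21.2226 m


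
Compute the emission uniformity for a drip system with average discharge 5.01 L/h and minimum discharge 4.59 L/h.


EU = (q_min/q_avg)*100 = (4.59/5.01)*100 = 91.6168%

91.6168 %


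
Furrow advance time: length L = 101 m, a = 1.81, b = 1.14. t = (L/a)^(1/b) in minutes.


t = (L/a)^(1/b)
t = (101/1.81)^(1/1.14)
t = 55.801105^(1/1.14)

34.0520 min


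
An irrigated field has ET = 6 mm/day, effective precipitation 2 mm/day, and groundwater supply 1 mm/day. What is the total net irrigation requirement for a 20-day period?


Daily deficit = ET - Pe - GW = 6 - 2 - 1 = 3 mm/day
NIR = 3 * 20 = 60 mm

60.0000 mm


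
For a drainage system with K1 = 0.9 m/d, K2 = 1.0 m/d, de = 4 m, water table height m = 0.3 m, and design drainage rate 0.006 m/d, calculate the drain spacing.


S^2 = 8*K2*de*m/q + 4*K1*m^2/q
S^2 = 8*1.0*4*0.3/0.006 + 4*0.9*0.3^2/0.006
S = sqrt(1654.0000)

40.6694 m


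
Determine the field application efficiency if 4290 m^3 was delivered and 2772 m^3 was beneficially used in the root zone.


Ea = V_root / V_field * 100 = 2772 / 4290 * 100 = 64.6154%

64.6154 %


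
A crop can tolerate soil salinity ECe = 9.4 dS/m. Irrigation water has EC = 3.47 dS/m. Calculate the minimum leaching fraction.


LR = ECiw / (5*ECe - ECiw)
LR = 3.47 / (5*9.4 - 3.47)
LR = 3.47 / 43.5300

0.0797


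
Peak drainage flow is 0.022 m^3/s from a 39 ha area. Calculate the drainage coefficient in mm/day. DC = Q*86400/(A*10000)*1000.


DC = Q * 86400 / (A * 10000) * 1000
DC = 0.022 * 86400 / (39 * 10000) * 1000
DC = 1900800.0000 / 390000

4.8738 mm/day


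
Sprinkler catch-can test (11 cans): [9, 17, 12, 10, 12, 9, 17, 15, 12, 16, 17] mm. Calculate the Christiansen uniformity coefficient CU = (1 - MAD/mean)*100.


mean = 13.272727 mm
MAD = 2.842975 mm
CU = (1 - 2.842975/13.272727)*100

78.5803 %


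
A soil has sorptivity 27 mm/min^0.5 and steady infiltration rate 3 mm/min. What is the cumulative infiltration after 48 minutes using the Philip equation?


F = S*sqrt(t) + A*t
F = 27*sqrt(48) + 3*48
F = 27*6.928203 + 144

331.0615 mm


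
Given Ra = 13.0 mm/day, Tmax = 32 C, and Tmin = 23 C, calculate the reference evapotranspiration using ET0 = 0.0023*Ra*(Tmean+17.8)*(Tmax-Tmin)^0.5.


Tmean = (Tmax + Tmin)/2 = (32 + 23)/2 = 27.5
ET0 = 0.0023 * 13.0 * (27.5 + 17.8) * sqrt(32 - 23)
ET0 = 0.0023 * 13.0 * 45.3 * 3.000000

4.0634 mm/day


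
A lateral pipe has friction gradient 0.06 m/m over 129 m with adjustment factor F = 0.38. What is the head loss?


hf = J * L * F = 0.06 * 129 * 0.38 = 2.9412 m

2.9412 m


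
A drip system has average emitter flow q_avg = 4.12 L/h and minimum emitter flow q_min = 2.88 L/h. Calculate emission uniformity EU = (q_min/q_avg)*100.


EU = (q_min/q_avg)*100 = (2.88/4.12)*100 = 69.9029%

69.9029 %


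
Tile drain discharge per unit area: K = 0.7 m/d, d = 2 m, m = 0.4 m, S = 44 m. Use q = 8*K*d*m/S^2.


q = 8*K*d*m/S^2
q = 8*0.7*2*0.4/44^2
q = 4.4800 / 1936

0.0023 m/d


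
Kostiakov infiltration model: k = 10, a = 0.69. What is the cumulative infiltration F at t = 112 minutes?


F = k * t^a = 10 * 112^0.69
F = 10 * 25.939430

259.3943 mm


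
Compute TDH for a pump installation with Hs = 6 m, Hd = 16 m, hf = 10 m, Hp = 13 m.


TDH = Hs + Hd + hf + Hp = 6 + 16 + 10 + 13 = 45

45 m


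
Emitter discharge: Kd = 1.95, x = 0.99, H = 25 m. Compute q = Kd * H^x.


q = Kd * H^x = 1.95 * 25^0.99 = 1.95 * 24.208095

47.2058 L/h


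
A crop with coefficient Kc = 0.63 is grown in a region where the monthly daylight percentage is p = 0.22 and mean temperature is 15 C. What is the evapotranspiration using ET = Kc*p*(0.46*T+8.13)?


ET = Kc * p * (0.46*T + 8.13)
ET = 0.63 * 0.22 * (0.46*15 + 8.13)
ET = 0.63 * 0.22 * 15.0300

2.0832 mm/day


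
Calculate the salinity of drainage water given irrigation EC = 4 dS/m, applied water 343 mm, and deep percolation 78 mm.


EC_dw = EC_iw * D_iw / D_dw
EC_dw = 4 * 343 / 78
EC_dw = 1372 / 78

17.5897 dS/m


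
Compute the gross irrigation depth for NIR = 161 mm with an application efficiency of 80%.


Ea = 80% = 0.8
GID = NIR / Ea = 161 / 0.8 = 201.2500 mm

201.2500 mm


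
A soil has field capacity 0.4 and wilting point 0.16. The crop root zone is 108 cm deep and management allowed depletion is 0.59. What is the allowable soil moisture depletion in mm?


SMD = (FC - PWP) * d * MAD * 10
SMD = (0.4 - 0.16) * 108 * 0.59 * 10
SMD = 0.2400 * 108 * 0.59 * 10

152.9280 mm


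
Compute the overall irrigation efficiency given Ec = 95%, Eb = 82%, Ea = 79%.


Ec = 0.95, Eb = 0.82, Ea = 0.79
E = 0.95 * 0.82 * 0.79 * 100 = 61.5410%

61.5410 %


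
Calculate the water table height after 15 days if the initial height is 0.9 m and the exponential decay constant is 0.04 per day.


m = m0 * exp(-k*t)
m = 0.9 * exp(-0.04 * 15)
m = 0.9 * exp(-0.6000)

0.4939 m


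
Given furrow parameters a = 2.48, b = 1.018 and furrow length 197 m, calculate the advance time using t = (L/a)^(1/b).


t = (L/a)^(1/b)
t = (197/2.48)^(1/1.018)
t = 79.435484^(1/1.018)

73.5223 min


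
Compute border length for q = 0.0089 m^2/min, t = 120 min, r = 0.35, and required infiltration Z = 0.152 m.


L = q*t/((1+r)*Z)
L = 0.0089*120/((1+0.35)*0.152)
L = 1.068/0.2052

5.2047 m


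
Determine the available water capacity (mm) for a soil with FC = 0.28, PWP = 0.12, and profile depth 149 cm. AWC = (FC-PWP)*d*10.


AWC = (FC - PWP) * d * 10
AWC = (0.28 - 0.12) * 149 * 10
AWC = 0.1600 * 149 * 10

238.4000 mm


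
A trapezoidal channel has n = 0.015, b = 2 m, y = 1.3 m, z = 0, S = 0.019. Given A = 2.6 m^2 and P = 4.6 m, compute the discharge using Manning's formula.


R = A/P = 2.6/4.6 = 0.565217
Q = (1/0.015) * 2.6 * 0.565217^(2/3) * 0.019^0.5

16.3331 m^3/s


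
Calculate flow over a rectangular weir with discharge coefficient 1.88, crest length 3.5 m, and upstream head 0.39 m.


Q = C * L * H^(3/2) = 1.88 * 3.5 * 0.39^1.5 = 1.88 * 3.5 * 0.243555

1.6026 m^3/s


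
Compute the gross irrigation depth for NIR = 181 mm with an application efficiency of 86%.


Ea = 86% = 0.86
GID = NIR / Ea = 181 / 0.86 = 210.4651 mm

210.4651 mm


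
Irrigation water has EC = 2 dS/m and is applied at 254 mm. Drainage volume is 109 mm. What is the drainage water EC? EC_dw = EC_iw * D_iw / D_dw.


EC_dw = EC_iw * D_iw / D_dw
EC_dw = 2 * 254 / 109
EC_dw = 508 / 109

4.6606 dS/m


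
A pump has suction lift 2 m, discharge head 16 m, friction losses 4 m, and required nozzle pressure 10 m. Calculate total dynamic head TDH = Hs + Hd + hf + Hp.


TDH = Hs + Hd + hf + Hp = 2 + 16 + 4 + 10 = 32

32 m


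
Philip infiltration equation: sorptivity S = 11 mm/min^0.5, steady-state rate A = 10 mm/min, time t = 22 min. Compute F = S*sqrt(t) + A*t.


F = S*sqrt(t) + A*t
F = 11*sqrt(22) + 10*22
F = 11*4.690416 + 220

271.5946 mm


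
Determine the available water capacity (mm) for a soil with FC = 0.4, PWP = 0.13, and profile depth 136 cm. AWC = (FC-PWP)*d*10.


AWC = (FC - PWP) * d * 10
AWC = (0.4 - 0.13) * 136 * 10
AWC = 0.2700 * 136 * 10

367.2000 mm


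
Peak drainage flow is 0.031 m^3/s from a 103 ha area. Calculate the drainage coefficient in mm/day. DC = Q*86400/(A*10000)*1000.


DC = Q * 86400 / (A * 10000) * 1000
DC = 0.031 * 86400 / (103 * 10000) * 1000
DC = 2678400.0000 / 1030000

2.6004 mm/day


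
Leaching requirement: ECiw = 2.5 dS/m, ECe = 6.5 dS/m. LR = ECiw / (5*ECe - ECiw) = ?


LR = ECiw / (5*ECe - ECiw)
LR = 2.5 / (5*6.5 - 2.5)
LR = 2.5 / 30.0000

0.0833


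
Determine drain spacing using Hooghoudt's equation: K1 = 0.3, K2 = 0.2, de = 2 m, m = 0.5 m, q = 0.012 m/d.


S^2 = 8*K2*de*m/q + 4*K1*m^2/q
S^2 = 8*0.2*2*0.5/0.012 + 4*0.3*0.5^2/0.012
S = sqrt(158.3333)

12.5831 m


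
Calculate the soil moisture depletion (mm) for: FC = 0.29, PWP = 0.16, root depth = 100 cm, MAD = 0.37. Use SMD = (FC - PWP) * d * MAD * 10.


SMD = (FC - PWP) * d * MAD * 10
SMD = (0.29 - 0.16) * 100 * 0.37 * 10
SMD = 0.1300 * 100 * 0.37 * 10

48.1000 mm


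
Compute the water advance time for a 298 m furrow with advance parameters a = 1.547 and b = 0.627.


t = (L/a)^(1/b)
t = (298/1.547)^(1/0.627)
t = 192.630899^(1/0.627)

4404.5449 min


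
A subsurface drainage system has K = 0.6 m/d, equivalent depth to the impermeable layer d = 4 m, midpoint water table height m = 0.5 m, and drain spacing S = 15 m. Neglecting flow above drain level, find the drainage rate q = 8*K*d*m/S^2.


q = 8*K*d*m/S^2
q = 8*0.6*4*0.5/15^2
q = 9.6000 / 225

0.0427 m/d


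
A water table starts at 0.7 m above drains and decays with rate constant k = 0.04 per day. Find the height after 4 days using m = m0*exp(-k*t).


m = m0 * exp(-k*t)
m = 0.7 * exp(-0.04 * 4)
m = 0.7 * exp(-0.1600)

0.5965 m


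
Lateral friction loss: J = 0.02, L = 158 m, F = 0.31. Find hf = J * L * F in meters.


hf = J * L * F = 0.02 * 158 * 0.31 = 0.9796 m

0.9796 m


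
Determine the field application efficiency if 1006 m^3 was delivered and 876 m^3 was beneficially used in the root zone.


Ea = V_root / V_field * 100 = 876 / 1006 * 100 = 87.0775%

87.0775 %


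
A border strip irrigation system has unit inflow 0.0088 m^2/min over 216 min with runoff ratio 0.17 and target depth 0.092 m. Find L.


L = q*t/((1+r)*Z)
L = 0.0088*216/((1+0.17)*0.092)
L = 1.9008/0.10764

17.6589 m


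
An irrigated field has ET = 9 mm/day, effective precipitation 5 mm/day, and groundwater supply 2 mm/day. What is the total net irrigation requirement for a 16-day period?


Daily deficit = ET - Pe - GW = 9 - 5 - 2 = 2 mm/day
NIR = 2 * 16 = 32 mm

32.0000 mm


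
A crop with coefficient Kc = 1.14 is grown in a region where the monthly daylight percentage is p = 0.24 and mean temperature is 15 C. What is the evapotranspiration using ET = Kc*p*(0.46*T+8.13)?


ET = Kc * p * (0.46*T + 8.13)
ET = 1.14 * 0.24 * (0.46*15 + 8.13)
ET = 1.14 * 0.24 * 15.0300

4.1122 mm/day


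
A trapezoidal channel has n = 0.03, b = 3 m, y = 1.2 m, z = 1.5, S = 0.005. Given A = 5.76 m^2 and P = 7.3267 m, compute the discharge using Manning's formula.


R = A/P = 5.76/7.3267 = 0.786166
Q = (1/0.03) * 5.76 * 0.786166^(2/3) * 0.005^0.5

11.5646 m^3/s


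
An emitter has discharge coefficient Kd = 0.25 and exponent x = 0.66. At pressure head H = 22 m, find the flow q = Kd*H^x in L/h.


q = Kd * H^x = 0.25 * 22^0.66 = 0.25 * 7.691286

1.9228 L/h


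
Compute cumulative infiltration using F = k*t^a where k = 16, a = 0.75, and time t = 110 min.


F = k * t^a = 16 * 110^0.75
F = 16 * 33.966008

543.4561 mm


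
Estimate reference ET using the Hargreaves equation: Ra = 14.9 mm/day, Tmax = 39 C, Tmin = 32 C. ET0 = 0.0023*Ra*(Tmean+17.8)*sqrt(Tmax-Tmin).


Tmean = (Tmax + Tmin)/2 = (39 + 32)/2 = 35.5
ET0 = 0.0023 * 14.9 * (35.5 + 17.8) * sqrt(39 - 32)
ET0 = 0.0023 * 14.9 * 53.3 * 2.645751

4.8327 mm/day


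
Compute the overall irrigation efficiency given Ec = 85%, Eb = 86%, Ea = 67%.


Ec = 0.85, Eb = 0.86, Ea = 0.67
E = 0.85 * 0.86 * 0.67 * 100 = 48.9770%

48.9770 %


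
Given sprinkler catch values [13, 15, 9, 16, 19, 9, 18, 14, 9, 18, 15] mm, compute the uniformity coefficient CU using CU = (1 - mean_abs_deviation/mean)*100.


mean = 14.090909 mm
MAD = 2.991736 mm
CU = (1 - 2.991736/14.090909)*100

78.7683 %


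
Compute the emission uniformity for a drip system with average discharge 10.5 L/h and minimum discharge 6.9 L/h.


EU = (q_min/q_avg)*100 = (6.9/10.5)*100 = 65.7143%

65.7143 %


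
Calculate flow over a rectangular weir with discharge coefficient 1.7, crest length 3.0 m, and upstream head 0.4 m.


Q = C * L * H^(3/2) = 1.7 * 3.0 * 0.4^1.5 = 1.7 * 3.0 * 0.252982

1.2902 m^3/s


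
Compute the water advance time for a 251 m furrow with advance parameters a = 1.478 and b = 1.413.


t = (L/a)^(1/b)
t = (251/1.478)^(1/1.413)
t = 169.824087^(1/1.413)

37.8619 min


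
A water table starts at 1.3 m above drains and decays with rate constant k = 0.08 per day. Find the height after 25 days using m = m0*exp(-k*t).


m = m0 * exp(-k*t)
m = 1.3 * exp(-0.08 * 25)
m = 1.3 * exp(-2.0000)

0.1759 m


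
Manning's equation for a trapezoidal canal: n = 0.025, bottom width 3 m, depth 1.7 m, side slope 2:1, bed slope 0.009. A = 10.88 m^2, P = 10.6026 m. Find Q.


R = A/P = 10.88/10.6026 = 1.026163
Q = (1/0.025) * 10.88 * 1.026163^(2/3) * 0.009^0.5

42.0037 m^3/s


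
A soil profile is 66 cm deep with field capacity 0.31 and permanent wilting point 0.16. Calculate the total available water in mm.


AWC = (FC - PWP) * d * 10
AWC = (0.31 - 0.16) * 66 * 10
AWC = 0.1500 * 66 * 10

99.0000 mm


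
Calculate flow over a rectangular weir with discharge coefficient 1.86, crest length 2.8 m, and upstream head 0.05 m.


Q = C * L * H^(3/2) = 1.86 * 2.8 * 0.05^1.5 = 1.86 * 2.8 * 0.011180

0.0582 m^3/s


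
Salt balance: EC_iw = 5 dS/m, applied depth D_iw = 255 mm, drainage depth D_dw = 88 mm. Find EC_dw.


EC_dw = EC_iw * D_iw / D_dw
EC_dw = 5 * 255 / 88
EC_dw = 1275 / 88

14.4886 dS/m


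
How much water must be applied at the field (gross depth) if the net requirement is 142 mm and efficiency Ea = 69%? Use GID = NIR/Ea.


Ea = 69% = 0.69
GID = NIR / Ea = 142 / 0.69 = 205.7971 mm

205.7971 mm


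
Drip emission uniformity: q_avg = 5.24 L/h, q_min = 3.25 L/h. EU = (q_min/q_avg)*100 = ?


EU = (q_min/q_avg)*100 = (3.25/5.24)*100 = 62.0229%

62.0229 %


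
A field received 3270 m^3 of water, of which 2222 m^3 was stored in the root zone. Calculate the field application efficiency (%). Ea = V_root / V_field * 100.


Ea = V_root / V_field * 100 = 2222 / 3270 * 100 = 67.9511%

67.9511 %


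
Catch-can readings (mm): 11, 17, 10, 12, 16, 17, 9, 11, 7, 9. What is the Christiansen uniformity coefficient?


mean = 11.900000 mm
MAD = 2.880000 mm
CU = (1 - 2.880000/11.900000)*100

75.7983 %


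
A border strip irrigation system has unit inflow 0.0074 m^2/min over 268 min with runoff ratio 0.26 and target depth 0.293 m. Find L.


L = q*t/((1+r)*Z)
L = 0.0074*268/((1+0.26)*0.293)
L = 1.9832/0.36918

5.3719 m


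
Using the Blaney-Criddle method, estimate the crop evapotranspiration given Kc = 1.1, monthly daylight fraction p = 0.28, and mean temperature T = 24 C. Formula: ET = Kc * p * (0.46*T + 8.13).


ET = Kc * p * (0.46*T + 8.13)
ET = 1.1 * 0.28 * (0.46*24 + 8.13)
ET = 1.1 * 0.28 * 19.1700

5.9044 mm/day


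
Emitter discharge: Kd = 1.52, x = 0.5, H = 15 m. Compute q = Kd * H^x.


q = Kd * H^x = 1.52 * 15^0.5 = 1.52 * 3.872983

5.8869 L/h


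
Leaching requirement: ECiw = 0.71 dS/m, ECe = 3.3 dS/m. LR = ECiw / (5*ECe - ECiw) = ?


LR = ECiw / (5*ECe - ECiw)
LR = 0.71 / (5*3.3 - 0.71)
LR = 0.71 / 15.7900

0.0450


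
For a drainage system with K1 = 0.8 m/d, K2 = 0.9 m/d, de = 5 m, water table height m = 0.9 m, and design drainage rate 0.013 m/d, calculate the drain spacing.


S^2 = 8*K2*de*m/q + 4*K1*m^2/q
S^2 = 8*0.9*5*0.9/0.013 + 4*0.8*0.9^2/0.013
S = sqrt(2691.6923)

51.8815 m


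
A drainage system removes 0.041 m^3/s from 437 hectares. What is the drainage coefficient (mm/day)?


DC = Q * 86400 / (A * 10000) * 1000
DC = 0.041 * 86400 / (437 * 10000) * 1000
DC = 3542400.0000 / 4370000

0.8106 mm/day


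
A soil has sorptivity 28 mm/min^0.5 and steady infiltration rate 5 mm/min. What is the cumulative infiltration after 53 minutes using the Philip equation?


F = S*sqrt(t) + A*t
F = 28*sqrt(53) + 5*53
F = 28*7.280110 + 265

468.8431 mm


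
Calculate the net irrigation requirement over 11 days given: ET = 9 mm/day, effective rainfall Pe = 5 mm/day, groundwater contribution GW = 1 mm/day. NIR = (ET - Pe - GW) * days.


Daily deficit = ET - Pe - GW = 9 - 5 - 1 = 3 mm/day
NIR = 3 * 11 = 33 mm

33.0000 mm


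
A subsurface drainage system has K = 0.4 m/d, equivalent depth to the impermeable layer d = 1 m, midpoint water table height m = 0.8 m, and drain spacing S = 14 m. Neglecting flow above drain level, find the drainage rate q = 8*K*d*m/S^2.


q = 8*K*d*m/S^2
q = 8*0.4*1*0.8/14^2
q = 2.5600 / 196

0.0131 m/d


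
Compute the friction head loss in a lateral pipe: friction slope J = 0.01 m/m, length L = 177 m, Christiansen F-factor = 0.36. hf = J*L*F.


hf = J * L * F = 0.01 * 177 * 0.36 = 0.6372 m

0.6372 m


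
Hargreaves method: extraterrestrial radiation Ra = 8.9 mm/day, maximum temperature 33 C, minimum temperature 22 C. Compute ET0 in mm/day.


Tmean = (Tmax + Tmin)/2 = (33 + 22)/2 = 27.5
ET0 = 0.0023 * 8.9 * (27.5 + 17.8) * sqrt(33 - 22)
ET0 = 0.0023 * 8.9 * 45.3 * 3.316625

3.0755 mm/day


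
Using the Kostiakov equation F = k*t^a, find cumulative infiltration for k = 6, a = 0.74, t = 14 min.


F = k * t^a = 6 * 14^0.74
F = 6 * 7.049117

42.2947 mm


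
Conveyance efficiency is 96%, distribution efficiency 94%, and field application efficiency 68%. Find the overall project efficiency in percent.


Ec = 0.96, Eb = 0.94, Ea = 0.68
E = 0.96 * 0.94 * 0.68 * 100 = 61.3632%

61.3632 %


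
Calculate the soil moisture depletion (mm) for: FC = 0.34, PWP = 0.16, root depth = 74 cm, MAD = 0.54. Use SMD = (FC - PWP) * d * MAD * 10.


SMD = (FC - PWP) * d * MAD * 10
SMD = (0.34 - 0.16) * 74 * 0.54 * 10
SMD = 0.1800 * 74 * 0.54 * 10

71.9280 mm


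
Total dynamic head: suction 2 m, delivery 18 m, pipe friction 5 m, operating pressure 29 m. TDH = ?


TDH = Hs + Hd + hf + Hp = 2 + 18 + 5 + 29 = 54

54 m


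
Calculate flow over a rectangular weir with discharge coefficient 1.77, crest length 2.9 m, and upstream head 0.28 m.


Q = C * L * H^(3/2) = 1.77 * 2.9 * 0.28^1.5 = 1.77 * 2.9 * 0.148162

0.7605 m^3/s


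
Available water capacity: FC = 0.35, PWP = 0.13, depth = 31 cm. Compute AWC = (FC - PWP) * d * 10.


AWC = (FC - PWP) * d * 10
AWC = (0.35 - 0.13) * 31 * 10
AWC = 0.2200 * 31 * 10

68.2000 mm


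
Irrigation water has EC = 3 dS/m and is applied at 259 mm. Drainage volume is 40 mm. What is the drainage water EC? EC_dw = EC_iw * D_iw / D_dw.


EC_dw = EC_iw * D_iw / D_dw
EC_dw = 3 * 259 / 40
EC_dw = 777 / 40

19.4250 dS/m


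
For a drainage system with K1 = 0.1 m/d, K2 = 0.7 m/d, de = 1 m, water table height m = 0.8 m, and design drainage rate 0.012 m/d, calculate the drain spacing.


S^2 = 8*K2*de*m/q + 4*K1*m^2/q
S^2 = 8*0.7*1*0.8/0.012 + 4*0.1*0.8^2/0.012
S = sqrt(394.6667)

19.8662 m


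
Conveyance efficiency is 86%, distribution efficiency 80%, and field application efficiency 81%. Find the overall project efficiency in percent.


Ec = 0.86, Eb = 0.8, Ea = 0.81
E = 0.86 * 0.8 * 0.81 * 100 = 55.7280%

55.7280 %


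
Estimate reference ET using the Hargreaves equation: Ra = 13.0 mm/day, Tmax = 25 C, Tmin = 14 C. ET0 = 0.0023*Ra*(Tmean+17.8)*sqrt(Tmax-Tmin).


Tmean = (Tmax + Tmin)/2 = (25 + 14)/2 = 19.5
ET0 = 0.0023 * 13.0 * (19.5 + 17.8) * sqrt(25 - 14)
ET0 = 0.0023 * 13.0 * 37.3 * 3.316625

3.6989 mm/day


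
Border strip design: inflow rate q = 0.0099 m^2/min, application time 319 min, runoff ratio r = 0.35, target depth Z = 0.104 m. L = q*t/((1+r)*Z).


L = q*t/((1+r)*Z)
L = 0.0099*319/((1+0.35)*0.104)
L = 3.1581/0.1404

22.4936 m


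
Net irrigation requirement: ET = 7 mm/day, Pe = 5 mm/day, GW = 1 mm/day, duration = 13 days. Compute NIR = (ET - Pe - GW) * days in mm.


Daily deficit = ET - Pe - GW = 7 - 5 - 1 = 1 mm/day
NIR = 1 * 13 = 13 mm

13.0000 mm


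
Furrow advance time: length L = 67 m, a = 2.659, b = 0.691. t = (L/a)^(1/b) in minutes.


t = (L/a)^(1/b)
t = (67/2.659)^(1/0.691)
t = 25.197443^(1/0.691)

106.6626 min


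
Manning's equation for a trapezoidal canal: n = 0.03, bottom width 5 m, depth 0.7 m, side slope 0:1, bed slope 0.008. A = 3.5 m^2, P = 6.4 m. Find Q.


R = A/P = 3.5/6.4 = 0.546875
Q = (1/0.03) * 3.5 * 0.546875^(2/3) * 0.008^0.5

6.9783 m^3/s


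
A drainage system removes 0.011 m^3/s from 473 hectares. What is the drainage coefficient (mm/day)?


DC = Q * 86400 / (A * 10000) * 1000
DC = 0.011 * 86400 / (473 * 10000) * 1000
DC = 950400.0000 / 4730000

0.2009 mm/day


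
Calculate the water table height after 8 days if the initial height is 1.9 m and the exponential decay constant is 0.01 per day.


m = m0 * exp(-k*t)
m = 1.9 * exp(-0.01 * 8)
m = 1.9 * exp(-0.0800)

1.7539 m


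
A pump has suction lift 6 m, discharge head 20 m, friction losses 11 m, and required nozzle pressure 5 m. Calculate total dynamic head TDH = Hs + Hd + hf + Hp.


TDH = Hs + Hd + hf + Hp = 6 + 20 + 11 + 5 = 42

42 m


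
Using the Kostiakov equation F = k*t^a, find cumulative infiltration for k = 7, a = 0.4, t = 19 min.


F = k * t^a = 7 * 19^0.4
F = 7 * 3.247143

22.7300 mm


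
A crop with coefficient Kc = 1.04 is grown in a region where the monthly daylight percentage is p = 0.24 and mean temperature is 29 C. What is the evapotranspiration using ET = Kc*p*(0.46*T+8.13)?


ET = Kc * p * (0.46*T + 8.13)
ET = 1.04 * 0.24 * (0.46*29 + 8.13)
ET = 1.04 * 0.24 * 21.4700

5.3589 mm/day


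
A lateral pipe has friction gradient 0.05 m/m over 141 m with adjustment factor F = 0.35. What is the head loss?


hf = J * L * F = 0.05 * 141 * 0.35 = 2.4675 m

2.4675 m


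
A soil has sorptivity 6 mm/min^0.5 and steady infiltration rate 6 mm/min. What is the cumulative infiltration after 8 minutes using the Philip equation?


F = S*sqrt(t) + A*t
F = 6*sqrt(8) + 6*8
F = 6*2.828427 + 48

64.9706 mm


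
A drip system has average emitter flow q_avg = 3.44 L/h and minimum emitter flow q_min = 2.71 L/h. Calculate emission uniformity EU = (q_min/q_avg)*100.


EU = (q_min/q_avg)*100 = (2.71/3.44)*100 = 78.7791%

78.7791 %


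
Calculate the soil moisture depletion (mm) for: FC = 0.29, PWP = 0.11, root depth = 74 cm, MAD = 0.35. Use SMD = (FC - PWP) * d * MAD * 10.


SMD = (FC - PWP) * d * MAD * 10
SMD = (0.29 - 0.11) * 74 * 0.35 * 10
SMD = 0.1800 * 74 * 0.35 * 10

46.6200 mm


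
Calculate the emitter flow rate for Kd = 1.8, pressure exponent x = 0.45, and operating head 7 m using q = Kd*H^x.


q = Kd * H^x = 1.8 * 7^0.45 = 1.8 * 2.400458

4.3208 L/h


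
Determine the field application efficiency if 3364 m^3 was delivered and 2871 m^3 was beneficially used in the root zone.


Ea = V_root / V_field * 100 = 2871 / 3364 * 100 = 85.3448%

85.3448 %


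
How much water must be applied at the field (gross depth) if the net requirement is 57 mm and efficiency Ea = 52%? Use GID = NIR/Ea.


Ea = 52% = 0.52
GID = NIR / Ea = 57 / 0.52 = 109.6154 mm

109.6154 mm


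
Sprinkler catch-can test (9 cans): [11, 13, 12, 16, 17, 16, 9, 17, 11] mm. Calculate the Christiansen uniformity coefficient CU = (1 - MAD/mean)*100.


mean = 13.555556 mm
MAD = 2.617284 mm
CU = (1 - 2.617284/13.555556)*100

80.6922 %
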